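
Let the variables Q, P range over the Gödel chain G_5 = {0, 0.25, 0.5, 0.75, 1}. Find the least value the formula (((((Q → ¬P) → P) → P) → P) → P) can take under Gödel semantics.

0.25

The minimum is attained at Q = 0.25, P = 0.25:
  ¬P: Gödel ¬ of 0.25 = 0 (operand ≠ 0)
  (Q → ¬P): 0.25 > 0, so result = 0
  ((Q → ¬P) → P): 0 ≤ 0.25, so result = 1
  (((Q → ¬P) → P) → P): 1 > 0.25, so result = 0.25
  ((((Q → ¬P) → P) → P) → P): 0.25 ≤ 0.25, so result = 1
  (((((Q → ¬P) → P) → P) → P) → P): 1 > 0.25, so result = 0.25
Checking all 25 assignments confirms none give a value below 0.25.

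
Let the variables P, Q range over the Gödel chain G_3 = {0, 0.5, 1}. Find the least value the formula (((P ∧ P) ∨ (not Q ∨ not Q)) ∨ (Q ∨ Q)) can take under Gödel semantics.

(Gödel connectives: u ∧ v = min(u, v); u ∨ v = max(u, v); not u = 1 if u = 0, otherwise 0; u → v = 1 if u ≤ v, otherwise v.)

The minimum is attained at P = 0, Q = 0.5:
  (P ∧ P) = min(0, 0) = 0
  not Q: Gödel ¬ of 0.5 = 0 (operand ≠ 0)
  not Q: Gödel ¬ of 0.5 = 0 (operand ≠ 0)
  (not Q ∨ not Q) = max(0, 0) = 0
  ((P ∧ P) ∨ (not Q ∨ not Q)) = max(0, 0) = 0
  (Q ∨ Q) = max(0.5, 0.5) = 0.5
  (((P ∧ P) ∨ (not Q ∨ not Q)) ∨ (Q ∨ Q)) = max(0, 0.5) = 0.5
Checking all 9 assignments confirms none give a value below 0.50.

0.50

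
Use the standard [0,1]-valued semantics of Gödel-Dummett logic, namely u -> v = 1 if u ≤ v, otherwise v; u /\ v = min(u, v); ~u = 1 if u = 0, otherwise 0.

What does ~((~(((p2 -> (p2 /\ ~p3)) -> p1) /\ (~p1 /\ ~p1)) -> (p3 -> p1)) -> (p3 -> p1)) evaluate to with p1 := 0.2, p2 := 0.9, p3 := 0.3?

~p3: Gödel ¬ of 0.3 = 0 (operand ≠ 0)
(p2 /\ ~p3) = min(0.9, 0) = 0
(p2 -> (p2 /\ ~p3)): 0.9 > 0, so result = 0
((p2 -> (p2 /\ ~p3)) -> p1): 0 ≤ 0.2, so result = 1
~p1: Gödel ¬ of 0.2 = 0 (operand ≠ 0)
~p1: Gödel ¬ of 0.2 = 0 (operand ≠ 0)
(~p1 /\ ~p1) = min(0, 0) = 0
(((p2 -> (p2 /\ ~p3)) -> p1) /\ (~p1 /\ ~p1)) = min(1, 0) = 0
~(((p2 -> (p2 /\ ~p3)) -> p1) /\ (~p1 /\ ~p1)): Gödel ¬ of 0 = 1 (operand is 0)
(p3 -> p1): 0.3 > 0.2, so result = 0.2
(~(((p2 -> (p2 /\ ~p3)) -> p1) /\ (~p1 /\ ~p1)) -> (p3 -> p1)): 1 > 0.2, so result = 0.2
(p3 -> p1): 0.3 > 0.2, so result = 0.2
((~(((p2 -> (p2 /\ ~p3)) -> p1) /\ (~p1 /\ ~p1)) -> (p3 -> p1)) -> (p3 -> p1)): 0.2 ≤ 0.2, so result = 1
~((~(((p2 -> (p2 /\ ~p3)) -> p1) /\ (~p1 /\ ~p1)) -> (p3 -> p1)) -> (p3 -> p1)): Gödel ¬ of 1 = 0 (operand ≠ 0)

0.00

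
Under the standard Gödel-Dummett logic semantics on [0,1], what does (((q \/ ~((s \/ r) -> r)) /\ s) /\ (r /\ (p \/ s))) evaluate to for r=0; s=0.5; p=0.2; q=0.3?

(s \/ r) = max(0.5, 0) = 0.5
((s \/ r) -> r): 0.5 > 0, so result = 0
~((s \/ r) -> r): Gödel ¬ of 0 = 1 (operand is 0)
(q \/ ~((s \/ r) -> r)) = max(0.3, 1) = 1
((q \/ ~((s \/ r) -> r)) /\ s) = min(1, 0.5) = 0.5
(p \/ s) = max(0.2, 0.5) = 0.5
(r /\ (p \/ s)) = min(0, 0.5) = 0
(((q \/ ~((s \/ r) -> r)) /\ s) /\ (r /\ (p \/ s))) = min(0.5, 0) = 0

0.00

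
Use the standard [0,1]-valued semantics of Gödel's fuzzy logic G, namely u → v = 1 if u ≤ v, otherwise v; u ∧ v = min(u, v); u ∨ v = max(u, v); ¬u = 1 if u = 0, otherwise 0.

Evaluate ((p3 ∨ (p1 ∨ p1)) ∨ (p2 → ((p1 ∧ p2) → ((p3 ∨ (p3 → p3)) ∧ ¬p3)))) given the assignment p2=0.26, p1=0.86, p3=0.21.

0.86

(p1 ∨ p1) = max(0.86, 0.86) = 0.86
(p3 ∨ (p1 ∨ p1)) = max(0.21, 0.86) = 0.86
(p1 ∧ p2) = min(0.86, 0.26) = 0.26
(p3 → p3): 0.21 ≤ 0.21, so result = 1
(p3 ∨ (p3 → p3)) = max(0.21, 1) = 1
¬p3: Gödel ¬ of 0.21 = 0 (operand ≠ 0)
((p3 ∨ (p3 → p3)) ∧ ¬p3) = min(1, 0) = 0
((p1 ∧ p2) → ((p3 ∨ (p3 → p3)) ∧ ¬p3)): 0.26 > 0, so result = 0
(p2 → ((p1 ∧ p2) → ((p3 ∨ (p3 → p3)) ∧ ¬p3))): 0.26 > 0, so result = 0
((p3 ∨ (p1 ∨ p1)) ∨ (p2 → ((p1 ∧ p2) → ((p3 ∨ (p3 → p3)) ∧ ¬p3)))) = max(0.86, 0) = 0.86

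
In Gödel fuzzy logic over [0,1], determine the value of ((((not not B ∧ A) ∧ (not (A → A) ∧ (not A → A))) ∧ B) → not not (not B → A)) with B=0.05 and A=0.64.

not B: Gödel ¬ of 0.05 = 0 (operand ≠ 0)
not not B: Gödel ¬ of 0 = 1 (operand is 0)
(not not B ∧ A) = min(1, 0.64) = 0.64
(A → A): 0.64 ≤ 0.64, so result = 1
not (A → A): Gödel ¬ of 1 = 0 (operand ≠ 0)
not A: Gödel ¬ of 0.64 = 0 (operand ≠ 0)
(not A → A): 0 ≤ 0.64, so result = 1
(not (A → A) ∧ (not A → A)) = min(0, 1) = 0
((not not B ∧ A) ∧ (not (A → A) ∧ (not A → A))) = min(0.64, 0) = 0
(((not not B ∧ A) ∧ (not (A → A) ∧ (not A → A))) ∧ B) = min(0, 0.05) = 0
not B: Gödel ¬ of 0.05 = 0 (operand ≠ 0)
(not B → A): 0 ≤ 0.64, so result = 1
not (not B → A): Gödel ¬ of 1 = 0 (operand ≠ 0)
not not (not B → A): Gödel ¬ of 0 = 1 (operand is 0)
((((not not B ∧ A) ∧ (not (A → A) ∧ (not A → A))) ∧ B) → not not (not B → A)): 0 ≤ 1, so result = 1

1.00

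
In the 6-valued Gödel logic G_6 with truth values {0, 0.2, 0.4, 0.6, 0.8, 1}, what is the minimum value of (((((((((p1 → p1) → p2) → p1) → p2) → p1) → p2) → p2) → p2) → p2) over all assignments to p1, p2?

0.20

The minimum is attained at p1 = 0, p2 = 0.2:
  (p1 → p1): 0 ≤ 0, so result = 1
  ((p1 → p1) → p2): 1 > 0.2, so result = 0.2
  (((p1 → p1) → p2) → p1): 0.2 > 0, so result = 0
  ((((p1 → p1) → p2) → p1) → p2): 0 ≤ 0.2, so result = 1
  (((((p1 → p1) → p2) → p1) → p2) → p1): 1 > 0, so result = 0
  ((((((p1 → p1) → p2) → p1) → p2) → p1) → p2): 0 ≤ 0.2, so result = 1
  (((((((p1 → p1) → p2) → p1) → p2) → p1) → p2) → p2): 1 > 0.2, so result = 0.2
  ((((((((p1 → p1) → p2) → p1) → p2) → p1) → p2) → p2) → p2): 0.2 ≤ 0.2, so result = 1
  (((((((((p1 → p1) → p2) → p1) → p2) → p1) → p2) → p2) → p2) → p2): 1 > 0.2, so result = 0.2
Checking all 36 assignments confirms none give a value below 0.20.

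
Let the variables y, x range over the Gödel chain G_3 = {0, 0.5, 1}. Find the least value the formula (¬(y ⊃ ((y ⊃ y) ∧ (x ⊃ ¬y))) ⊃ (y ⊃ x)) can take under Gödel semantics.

The minimum is attained at y = 1, x = 0.5:
  (y ⊃ y): 1 ≤ 1, so result = 1
  ¬y: Gödel ¬ of 1 = 0 (operand ≠ 0)
  (x ⊃ ¬y): 0.5 > 0, so result = 0
  ((y ⊃ y) ∧ (x ⊃ ¬y)) = min(1, 0) = 0
  (y ⊃ ((y ⊃ y) ∧ (x ⊃ ¬y))): 1 > 0, so result = 0
  ¬(y ⊃ ((y ⊃ y) ∧ (x ⊃ ¬y))): Gödel ¬ of 0 = 1 (operand is 0)
  (y ⊃ x): 1 > 0.5, so result = 0.5
  (¬(y ⊃ ((y ⊃ y) ∧ (x ⊃ ¬y))) ⊃ (y ⊃ x)): 1 > 0.5, so result = 0.5
Checking all 9 assignments confirms none give a value below 0.50.

0.50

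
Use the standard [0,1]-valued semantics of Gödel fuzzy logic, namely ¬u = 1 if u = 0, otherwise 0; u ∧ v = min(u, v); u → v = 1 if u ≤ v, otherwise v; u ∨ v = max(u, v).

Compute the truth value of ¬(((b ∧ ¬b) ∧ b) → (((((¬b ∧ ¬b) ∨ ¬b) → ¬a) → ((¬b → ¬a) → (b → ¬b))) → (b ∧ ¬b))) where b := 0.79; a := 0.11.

¬b: Gödel ¬ of 0.79 = 0 (operand ≠ 0)
(b ∧ ¬b) = min(0.79, 0) = 0
((b ∧ ¬b) ∧ b) = min(0, 0.79) = 0
¬b: Gödel ¬ of 0.79 = 0 (operand ≠ 0)
¬b: Gödel ¬ of 0.79 = 0 (operand ≠ 0)
(¬b ∧ ¬b) = min(0, 0) = 0
¬b: Gödel ¬ of 0.79 = 0 (operand ≠ 0)
((¬b ∧ ¬b) ∨ ¬b) = max(0, 0) = 0
¬a: Gödel ¬ of 0.11 = 0 (operand ≠ 0)
(((¬b ∧ ¬b) ∨ ¬b) → ¬a): 0 ≤ 0, so result = 1
¬b: Gödel ¬ of 0.79 = 0 (operand ≠ 0)
¬a: Gödel ¬ of 0.11 = 0 (operand ≠ 0)
(¬b → ¬a): 0 ≤ 0, so result = 1
¬b: Gödel ¬ of 0.79 = 0 (operand ≠ 0)
(b → ¬b): 0.79 > 0, so result = 0
((¬b → ¬a) → (b → ¬b)): 1 > 0, so result = 0
((((¬b ∧ ¬b) ∨ ¬b) → ¬a) → ((¬b → ¬a) → (b → ¬b))): 1 > 0, so result = 0
¬b: Gödel ¬ of 0.79 = 0 (operand ≠ 0)
(b ∧ ¬b) = min(0.79, 0) = 0
(((((¬b ∧ ¬b) ∨ ¬b) → ¬a) → ((¬b → ¬a) → (b → ¬b))) → (b ∧ ¬b)): 0 ≤ 0, so result = 1
(((b ∧ ¬b) ∧ b) → (((((¬b ∧ ¬b) ∨ ¬b) → ¬a) → ((¬b → ¬a) → (b → ¬b))) → (b ∧ ¬b))): 0 ≤ 1, so result = 1
¬(((b ∧ ¬b) ∧ b) → (((((¬b ∧ ¬b) ∨ ¬b) → ¬a) → ((¬b → ¬a) → (b → ¬b))) → (b ∧ ¬b))): Gödel ¬ of 1 = 0 (operand ≠ 0)

0.00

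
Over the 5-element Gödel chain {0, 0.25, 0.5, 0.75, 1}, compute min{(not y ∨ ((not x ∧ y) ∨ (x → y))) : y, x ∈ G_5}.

The minimum is attained at y = 0.25, x = 0.5:
  not y: Gödel ¬ of 0.25 = 0 (operand ≠ 0)
  not x: Gödel ¬ of 0.5 = 0 (operand ≠ 0)
  (not x ∧ y) = min(0, 0.25) = 0
  (x → y): 0.5 > 0.25, so result = 0.25
  ((not x ∧ y) ∨ (x → y)) = max(0, 0.25) = 0.25
  (not y ∨ ((not x ∧ y) ∨ (x → y))) = max(0, 0.25) = 0.25
Checking all 25 assignments confirms none give a value below 0.25.

0.25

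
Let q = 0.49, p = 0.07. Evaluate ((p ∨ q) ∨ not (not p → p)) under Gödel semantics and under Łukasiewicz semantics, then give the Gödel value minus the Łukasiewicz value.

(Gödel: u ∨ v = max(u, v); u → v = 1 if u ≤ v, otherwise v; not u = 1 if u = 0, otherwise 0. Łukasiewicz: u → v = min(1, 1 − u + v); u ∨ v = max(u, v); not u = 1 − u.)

-0.37

Gödel evaluation:
  (p ∨ q) = max(0.07, 0.49) = 0.49
  not p: Gödel ¬ of 0.07 = 0 (operand ≠ 0)
  (not p → p): 0 ≤ 0.07, so result = 1
  not (not p → p): Gödel ¬ of 1 = 0 (operand ≠ 0)
  ((p ∨ q) ∨ not (not p → p)) = max(0.49, 0) = 0.49
  Gödel value = 0.49
Łukasiewicz evaluation:
  (p ∨ q) = max(0.07, 0.49) = 0.49
  not p: Łukasiewicz ¬ gives 1 − 0.07 = 0.93
  (not p → p): min(1, 1 − 0.93 + 0.07) = 0.14
  not (not p → p): Łukasiewicz ¬ gives 1 − 0.14 = 0.86
  ((p ∨ q) ∨ not (not p → p)) = max(0.49, 0.86) = 0.86
  Łukasiewicz value = 0.86
Difference: 0.49 − 0.86 = -0.37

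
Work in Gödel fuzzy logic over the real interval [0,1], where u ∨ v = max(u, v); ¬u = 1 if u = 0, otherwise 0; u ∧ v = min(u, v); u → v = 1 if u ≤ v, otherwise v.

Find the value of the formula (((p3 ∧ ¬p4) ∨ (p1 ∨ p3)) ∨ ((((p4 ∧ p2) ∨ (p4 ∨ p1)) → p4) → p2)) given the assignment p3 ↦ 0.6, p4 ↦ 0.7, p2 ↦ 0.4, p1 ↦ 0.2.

¬p4: Gödel ¬ of 0.7 = 0 (operand ≠ 0)
(p3 ∧ ¬p4) = min(0.6, 0) = 0
(p1 ∨ p3) = max(0.2, 0.6) = 0.6
((p3 ∧ ¬p4) ∨ (p1 ∨ p3)) = max(0, 0.6) = 0.6
(p4 ∧ p2) = min(0.7, 0.4) = 0.4
(p4 ∨ p1) = max(0.7, 0.2) = 0.7
((p4 ∧ p2) ∨ (p4 ∨ p1)) = max(0.4, 0.7) = 0.7
(((p4 ∧ p2) ∨ (p4 ∨ p1)) → p4): 0.7 ≤ 0.7, so result = 1
((((p4 ∧ p2) ∨ (p4 ∨ p1)) → p4) → p2): 1 > 0.4, so result = 0.4
(((p3 ∧ ¬p4) ∨ (p1 ∨ p3)) ∨ ((((p4 ∧ p2) ∨ (p4 ∨ p1)) → p4) → p2)) = max(0.6, 0.4) = 0.6

0.60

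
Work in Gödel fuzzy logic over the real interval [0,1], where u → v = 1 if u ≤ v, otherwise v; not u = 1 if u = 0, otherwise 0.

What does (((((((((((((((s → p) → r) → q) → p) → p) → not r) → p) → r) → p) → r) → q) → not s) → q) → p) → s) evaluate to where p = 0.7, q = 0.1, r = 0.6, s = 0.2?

0.20

(s → p): 0.2 ≤ 0.7, so result = 1
((s → p) → r): 1 > 0.6, so result = 0.6
(((s → p) → r) → q): 0.6 > 0.1, so result = 0.1
((((s → p) → r) → q) → p): 0.1 ≤ 0.7, so result = 1
(((((s → p) → r) → q) → p) → p): 1 > 0.7, so result = 0.7
not r: Gödel ¬ of 0.6 = 0 (operand ≠ 0)
((((((s → p) → r) → q) → p) → p) → not r): 0.7 > 0, so result = 0
(((((((s → p) → r) → q) → p) → p) → not r) → p): 0 ≤ 0.7, so result = 1
((((((((s → p) → r) → q) → p) → p) → not r) → p) → r): 1 > 0.6, so result = 0.6
(((((((((s → p) → r) → q) → p) → p) → not r) → p) → r) → p): 0.6 ≤ 0.7, so result = 1
((((((((((s → p) → r) → q) → p) → p) → not r) → p) → r) → p) → r): 1 > 0.6, so result = 0.6
(((((((((((s → p) → r) → q) → p) → p) → not r) → p) → r) → p) → r) → q): 0.6 > 0.1, so result = 0.1
not s: Gödel ¬ of 0.2 = 0 (operand ≠ 0)
((((((((((((s → p) → r) → q) → p) → p) → not r) → p) → r) → p) → r) → q) → not s): 0.1 > 0, so result = 0
(((((((((((((s → p) → r) → q) → p) → p) → not r) → p) → r) → p) → r) → q) → not s) → q): 0 ≤ 0.1, so result = 1
((((((((((((((s → p) → r) → q) → p) → p) → not r) → p) → r) → p) → r) → q) → not s) → q) → p): 1 > 0.7, so result = 0.7
(((((((((((((((s → p) → r) → q) → p) → p) → not r) → p) → r) → p) → r) → q) → not s) → q) → p) → s): 0.7 > 0.2, so result = 0.2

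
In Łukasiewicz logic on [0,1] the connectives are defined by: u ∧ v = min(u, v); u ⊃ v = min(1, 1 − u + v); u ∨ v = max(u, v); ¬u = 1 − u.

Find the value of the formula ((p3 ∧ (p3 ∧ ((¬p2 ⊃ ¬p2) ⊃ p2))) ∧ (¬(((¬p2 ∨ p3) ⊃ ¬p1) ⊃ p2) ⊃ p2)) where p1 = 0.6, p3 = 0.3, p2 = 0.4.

0.30

¬p2: Łukasiewicz ¬ gives 1 − 0.4 = 0.6
¬p2: Łukasiewicz ¬ gives 1 − 0.4 = 0.6
(¬p2 ⊃ ¬p2): min(1, 1 − 0.6 + 0.6) = 1
((¬p2 ⊃ ¬p2) ⊃ p2): min(1, 1 − 1 + 0.4) = 0.4
(p3 ∧ ((¬p2 ⊃ ¬p2) ⊃ p2)) = min(0.3, 0.4) = 0.3
(p3 ∧ (p3 ∧ ((¬p2 ⊃ ¬p2) ⊃ p2))) = min(0.3, 0.3) = 0.3
¬p2: Łukasiewicz ¬ gives 1 − 0.4 = 0.6
(¬p2 ∨ p3) = max(0.6, 0.3) = 0.6
¬p1: Łukasiewicz ¬ gives 1 − 0.6 = 0.4
((¬p2 ∨ p3) ⊃ ¬p1): min(1, 1 − 0.6 + 0.4) = 0.8
(((¬p2 ∨ p3) ⊃ ¬p1) ⊃ p2): min(1, 1 − 0.8 + 0.4) = 0.6
¬(((¬p2 ∨ p3) ⊃ ¬p1) ⊃ p2): Łukasiewicz ¬ gives 1 − 0.6 = 0.4
(¬(((¬p2 ∨ p3) ⊃ ¬p1) ⊃ p2) ⊃ p2): min(1, 1 − 0.4 + 0.4) = 1
((p3 ∧ (p3 ∧ ((¬p2 ⊃ ¬p2) ⊃ p2))) ∧ (¬(((¬p2 ∨ p3) ⊃ ¬p1) ⊃ p2) ⊃ p2)) = min(0.3, 1) = 0.3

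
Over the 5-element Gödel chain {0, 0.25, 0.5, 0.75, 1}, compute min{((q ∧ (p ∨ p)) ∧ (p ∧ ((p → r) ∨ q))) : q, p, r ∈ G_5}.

The minimum is attained at q = 0, p = 0, r = 0:
  (p ∨ p) = max(0, 0) = 0
  (q ∧ (p ∨ p)) = min(0, 0) = 0
  (p → r): 0 ≤ 0, so result = 1
  ((p → r) ∨ q) = max(1, 0) = 1
  (p ∧ ((p → r) ∨ q)) = min(0, 1) = 0
  ((q ∧ (p ∨ p)) ∧ (p ∧ ((p → r) ∨ q))) = min(0, 0) = 0
Checking all 125 assignments confirms none give a value below 0.00.

0.00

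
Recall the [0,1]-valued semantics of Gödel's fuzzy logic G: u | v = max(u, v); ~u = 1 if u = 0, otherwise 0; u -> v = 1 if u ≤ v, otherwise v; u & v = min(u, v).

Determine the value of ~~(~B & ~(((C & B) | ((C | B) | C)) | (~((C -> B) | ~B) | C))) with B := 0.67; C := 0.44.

0.00

~B: Gödel ¬ of 0.67 = 0 (operand ≠ 0)
(C & B) = min(0.44, 0.67) = 0.44
(C | B) = max(0.44, 0.67) = 0.67
((C | B) | C) = max(0.67, 0.44) = 0.67
((C & B) | ((C | B) | C)) = max(0.44, 0.67) = 0.67
(C -> B): 0.44 ≤ 0.67, so result = 1
~B: Gödel ¬ of 0.67 = 0 (operand ≠ 0)
((C -> B) | ~B) = max(1, 0) = 1
~((C -> B) | ~B): Gödel ¬ of 1 = 0 (operand ≠ 0)
(~((C -> B) | ~B) | C) = max(0, 0.44) = 0.44
(((C & B) | ((C | B) | C)) | (~((C -> B) | ~B) | C)) = max(0.67, 0.44) = 0.67
~(((C & B) | ((C | B) | C)) | (~((C -> B) | ~B) | C)): Gödel ¬ of 0.67 = 0 (operand ≠ 0)
(~B & ~(((C & B) | ((C | B) | C)) | (~((C -> B) | ~B) | C))) = min(0, 0) = 0
~(~B & ~(((C & B) | ((C | B) | C)) | (~((C -> B) | ~B) | C))): Gödel ¬ of 0 = 1 (operand is 0)
~~(~B & ~(((C & B) | ((C | B) | C)) | (~((C -> B) | ~B) | C))): Gödel ¬ of 1 = 0 (operand ≠ 0)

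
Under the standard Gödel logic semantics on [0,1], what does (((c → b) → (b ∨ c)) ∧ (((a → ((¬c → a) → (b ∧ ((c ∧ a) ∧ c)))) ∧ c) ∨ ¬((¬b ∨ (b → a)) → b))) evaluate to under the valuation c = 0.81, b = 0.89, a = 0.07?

0.81

(c → b): 0.81 ≤ 0.89, so result = 1
(b ∨ c) = max(0.89, 0.81) = 0.89
((c → b) → (b ∨ c)): 1 > 0.89, so result = 0.89
¬c: Gödel ¬ of 0.81 = 0 (operand ≠ 0)
(¬c → a): 0 ≤ 0.07, so result = 1
(c ∧ a) = min(0.81, 0.07) = 0.07
((c ∧ a) ∧ c) = min(0.07, 0.81) = 0.07
(b ∧ ((c ∧ a) ∧ c)) = min(0.89, 0.07) = 0.07
((¬c → a) → (b ∧ ((c ∧ a) ∧ c))): 1 > 0.07, so result = 0.07
(a → ((¬c → a) → (b ∧ ((c ∧ a) ∧ c)))): 0.07 ≤ 0.07, so result = 1
((a → ((¬c → a) → (b ∧ ((c ∧ a) ∧ c)))) ∧ c) = min(1, 0.81) = 0.81
¬b: Gödel ¬ of 0.89 = 0 (operand ≠ 0)
(b → a): 0.89 > 0.07, so result = 0.07
(¬b ∨ (b → a)) = max(0, 0.07) = 0.07
((¬b ∨ (b → a)) → b): 0.07 ≤ 0.89, so result = 1
¬((¬b ∨ (b → a)) → b): Gödel ¬ of 1 = 0 (operand ≠ 0)
(((a → ((¬c → a) → (b ∧ ((c ∧ a) ∧ c)))) ∧ c) ∨ ¬((¬b ∨ (b → a)) → b)) = max(0.81, 0) = 0.81
(((c → b) → (b ∨ c)) ∧ (((a → ((¬c → a) → (b ∧ ((c ∧ a) ∧ c)))) ∧ c) ∨ ¬((¬b ∨ (b → a)) → b))) = min(0.89, 0.81) = 0.81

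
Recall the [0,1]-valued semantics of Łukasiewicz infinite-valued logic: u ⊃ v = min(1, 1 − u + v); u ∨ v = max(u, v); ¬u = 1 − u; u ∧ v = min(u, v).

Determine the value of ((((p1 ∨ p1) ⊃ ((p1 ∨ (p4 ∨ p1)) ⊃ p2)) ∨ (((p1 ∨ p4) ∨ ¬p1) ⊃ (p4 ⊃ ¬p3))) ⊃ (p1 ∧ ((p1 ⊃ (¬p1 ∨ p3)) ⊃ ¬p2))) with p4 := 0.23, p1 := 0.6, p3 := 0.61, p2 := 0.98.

0.02

(p1 ∨ p1) = max(0.6, 0.6) = 0.6
(p4 ∨ p1) = max(0.23, 0.6) = 0.6
(p1 ∨ (p4 ∨ p1)) = max(0.6, 0.6) = 0.6
((p1 ∨ (p4 ∨ p1)) ⊃ p2): min(1, 1 − 0.6 + 0.98) = 1
((p1 ∨ p1) ⊃ ((p1 ∨ (p4 ∨ p1)) ⊃ p2)): min(1, 1 − 0.6 + 1) = 1
(p1 ∨ p4) = max(0.6, 0.23) = 0.6
¬p1: Łukasiewicz ¬ gives 1 − 0.6 = 0.4
((p1 ∨ p4) ∨ ¬p1) = max(0.6, 0.4) = 0.6
¬p3: Łukasiewicz ¬ gives 1 − 0.61 = 0.39
(p4 ⊃ ¬p3): min(1, 1 − 0.23 + 0.39) = 1
(((p1 ∨ p4) ∨ ¬p1) ⊃ (p4 ⊃ ¬p3)): min(1, 1 − 0.6 + 1) = 1
(((p1 ∨ p1) ⊃ ((p1 ∨ (p4 ∨ p1)) ⊃ p2)) ∨ (((p1 ∨ p4) ∨ ¬p1) ⊃ (p4 ⊃ ¬p3))) = max(1, 1) = 1
¬p1: Łukasiewicz ¬ gives 1 − 0.6 = 0.4
(¬p1 ∨ p3) = max(0.4, 0.61) = 0.61
(p1 ⊃ (¬p1 ∨ p3)): min(1, 1 − 0.6 + 0.61) = 1
¬p2: Łukasiewicz ¬ gives 1 − 0.98 = 0.02
((p1 ⊃ (¬p1 ∨ p3)) ⊃ ¬p2): min(1, 1 − 1 + 0.02) = 0.02
(p1 ∧ ((p1 ⊃ (¬p1 ∨ p3)) ⊃ ¬p2)) = min(0.6, 0.02) = 0.02
((((p1 ∨ p1) ⊃ ((p1 ∨ (p4 ∨ p1)) ⊃ p2)) ∨ (((p1 ∨ p4) ∨ ¬p1) ⊃ (p4 ⊃ ¬p3))) ⊃ (p1 ∧ ((p1 ⊃ (¬p1 ∨ p3)) ⊃ ¬p2))): min(1, 1 − 1 + 0.02) = 0.02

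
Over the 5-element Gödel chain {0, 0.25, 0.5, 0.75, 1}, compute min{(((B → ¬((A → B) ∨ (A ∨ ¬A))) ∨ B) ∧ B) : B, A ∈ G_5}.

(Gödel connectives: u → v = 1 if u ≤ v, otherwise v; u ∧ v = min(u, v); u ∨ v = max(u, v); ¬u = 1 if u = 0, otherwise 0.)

0.00

The minimum is attained at B = 0, A = 0:
  (A → B): 0 ≤ 0, so result = 1
  ¬A: Gödel ¬ of 0 = 1 (operand is 0)
  (A ∨ ¬A) = max(0, 1) = 1
  ((A → B) ∨ (A ∨ ¬A)) = max(1, 1) = 1
  ¬((A → B) ∨ (A ∨ ¬A)): Gödel ¬ of 1 = 0 (operand ≠ 0)
  (B → ¬((A → B) ∨ (A ∨ ¬A))): 0 ≤ 0, so result = 1
  ((B → ¬((A → B) ∨ (A ∨ ¬A))) ∨ B) = max(1, 0) = 1
  (((B → ¬((A → B) ∨ (A ∨ ¬A))) ∨ B) ∧ B) = min(1, 0) = 0
Checking all 25 assignments confirms none give a value below 0.00.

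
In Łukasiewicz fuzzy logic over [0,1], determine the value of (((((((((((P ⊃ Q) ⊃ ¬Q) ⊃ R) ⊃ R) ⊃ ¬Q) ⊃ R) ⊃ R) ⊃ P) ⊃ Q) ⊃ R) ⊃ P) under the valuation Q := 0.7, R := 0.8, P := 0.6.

(P ⊃ Q): min(1, 1 − 0.6 + 0.7) = 1
¬Q: Łukasiewicz ¬ gives 1 − 0.7 = 0.3
((P ⊃ Q) ⊃ ¬Q): min(1, 1 − 1 + 0.3) = 0.3
(((P ⊃ Q) ⊃ ¬Q) ⊃ R): min(1, 1 − 0.3 + 0.8) = 1
((((P ⊃ Q) ⊃ ¬Q) ⊃ R) ⊃ R): min(1, 1 − 1 + 0.8) = 0.8
¬Q: Łukasiewicz ¬ gives 1 − 0.7 = 0.3
(((((P ⊃ Q) ⊃ ¬Q) ⊃ R) ⊃ R) ⊃ ¬Q): min(1, 1 − 0.8 + 0.3) = 0.5
((((((P ⊃ Q) ⊃ ¬Q) ⊃ R) ⊃ R) ⊃ ¬Q) ⊃ R): min(1, 1 − 0.5 + 0.8) = 1
(((((((P ⊃ Q) ⊃ ¬Q) ⊃ R) ⊃ R) ⊃ ¬Q) ⊃ R) ⊃ R): min(1, 1 − 1 + 0.8) = 0.8
((((((((P ⊃ Q) ⊃ ¬Q) ⊃ R) ⊃ R) ⊃ ¬Q) ⊃ R) ⊃ R) ⊃ P): min(1, 1 − 0.8 + 0.6) = 0.8
(((((((((P ⊃ Q) ⊃ ¬Q) ⊃ R) ⊃ R) ⊃ ¬Q) ⊃ R) ⊃ R) ⊃ P) ⊃ Q): min(1, 1 − 0.8 + 0.7) = 0.9
((((((((((P ⊃ Q) ⊃ ¬Q) ⊃ R) ⊃ R) ⊃ ¬Q) ⊃ R) ⊃ R) ⊃ P) ⊃ Q) ⊃ R): min(1, 1 − 0.9 + 0.8) = 0.9
(((((((((((P ⊃ Q) ⊃ ¬Q) ⊃ R) ⊃ R) ⊃ ¬Q) ⊃ R) ⊃ R) ⊃ P) ⊃ Q) ⊃ R) ⊃ P): min(1, 1 − 0.9 + 0.6) = 0.7

0.70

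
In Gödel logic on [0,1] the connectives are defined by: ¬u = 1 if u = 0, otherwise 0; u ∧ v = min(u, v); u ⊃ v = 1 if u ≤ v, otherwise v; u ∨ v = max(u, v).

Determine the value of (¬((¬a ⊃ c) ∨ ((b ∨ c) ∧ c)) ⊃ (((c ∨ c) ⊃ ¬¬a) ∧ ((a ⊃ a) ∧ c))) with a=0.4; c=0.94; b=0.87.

¬a: Gödel ¬ of 0.4 = 0 (operand ≠ 0)
(¬a ⊃ c): 0 ≤ 0.94, so result = 1
(b ∨ c) = max(0.87, 0.94) = 0.94
((b ∨ c) ∧ c) = min(0.94, 0.94) = 0.94
((¬a ⊃ c) ∨ ((b ∨ c) ∧ c)) = max(1, 0.94) = 1
¬((¬a ⊃ c) ∨ ((b ∨ c) ∧ c)): Gödel ¬ of 1 = 0 (operand ≠ 0)
(c ∨ c) = max(0.94, 0.94) = 0.94
¬a: Gödel ¬ of 0.4 = 0 (operand ≠ 0)
¬¬a: Gödel ¬ of 0 = 1 (operand is 0)
((c ∨ c) ⊃ ¬¬a): 0.94 ≤ 1, so result = 1
(a ⊃ a): 0.4 ≤ 0.4, so result = 1
((a ⊃ a) ∧ c) = min(1, 0.94) = 0.94
(((c ∨ c) ⊃ ¬¬a) ∧ ((a ⊃ a) ∧ c)) = min(1, 0.94) = 0.94
(¬((¬a ⊃ c) ∨ ((b ∨ c) ∧ c)) ⊃ (((c ∨ c) ⊃ ¬¬a) ∧ ((a ⊃ a) ∧ c))): 0 ≤ 0.94, so result = 1

1.00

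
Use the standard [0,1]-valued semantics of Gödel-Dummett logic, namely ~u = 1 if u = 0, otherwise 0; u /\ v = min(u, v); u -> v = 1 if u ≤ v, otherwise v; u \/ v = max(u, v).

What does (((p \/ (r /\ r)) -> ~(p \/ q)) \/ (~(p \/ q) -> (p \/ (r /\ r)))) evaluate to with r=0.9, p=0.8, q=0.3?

(r /\ r) = min(0.9, 0.9) = 0.9
(p \/ (r /\ r)) = max(0.8, 0.9) = 0.9
(p \/ q) = max(0.8, 0.3) = 0.8
~(p \/ q): Gödel ¬ of 0.8 = 0 (operand ≠ 0)
((p \/ (r /\ r)) -> ~(p \/ q)): 0.9 > 0, so result = 0
(p \/ q) = max(0.8, 0.3) = 0.8
~(p \/ q): Gödel ¬ of 0.8 = 0 (operand ≠ 0)
(r /\ r) = min(0.9, 0.9) = 0.9
(p \/ (r /\ r)) = max(0.8, 0.9) = 0.9
(~(p \/ q) -> (p \/ (r /\ r))): 0 ≤ 0.9, so result = 1
(((p \/ (r /\ r)) -> ~(p \/ q)) \/ (~(p \/ q) -> (p \/ (r /\ r)))) = max(0, 1) = 1

1.00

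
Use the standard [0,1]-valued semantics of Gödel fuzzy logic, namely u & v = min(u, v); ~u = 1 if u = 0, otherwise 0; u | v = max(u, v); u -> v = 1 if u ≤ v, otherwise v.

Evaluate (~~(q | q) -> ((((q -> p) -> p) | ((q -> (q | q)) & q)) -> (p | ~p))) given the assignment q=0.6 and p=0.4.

0.40

(q | q) = max(0.6, 0.6) = 0.6
~(q | q): Gödel ¬ of 0.6 = 0 (operand ≠ 0)
~~(q | q): Gödel ¬ of 0 = 1 (operand is 0)
(q -> p): 0.6 > 0.4, so result = 0.4
((q -> p) -> p): 0.4 ≤ 0.4, so result = 1
(q | q) = max(0.6, 0.6) = 0.6
(q -> (q | q)): 0.6 ≤ 0.6, so result = 1
((q -> (q | q)) & q) = min(1, 0.6) = 0.6
(((q -> p) -> p) | ((q -> (q | q)) & q)) = max(1, 0.6) = 1
~p: Gödel ¬ of 0.4 = 0 (operand ≠ 0)
(p | ~p) = max(0.4, 0) = 0.4
((((q -> p) -> p) | ((q -> (q | q)) & q)) -> (p | ~p)): 1 > 0.4, so result = 0.4
(~~(q | q) -> ((((q -> p) -> p) | ((q -> (q | q)) & q)) -> (p | ~p))): 1 > 0.4, so result = 0.4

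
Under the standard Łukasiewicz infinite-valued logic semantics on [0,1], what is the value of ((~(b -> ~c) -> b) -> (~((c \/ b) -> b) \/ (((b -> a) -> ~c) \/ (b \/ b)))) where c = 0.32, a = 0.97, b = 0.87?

0.87

~c: Łukasiewicz ¬ gives 1 − 0.32 = 0.68
(b -> ~c): min(1, 1 − 0.87 + 0.68) = 0.81
~(b -> ~c): Łukasiewicz ¬ gives 1 − 0.81 = 0.19
(~(b -> ~c) -> b): min(1, 1 − 0.19 + 0.87) = 1
(c \/ b) = max(0.32, 0.87) = 0.87
((c \/ b) -> b): min(1, 1 − 0.87 + 0.87) = 1
~((c \/ b) -> b): Łukasiewicz ¬ gives 1 − 1 = 0
(b -> a): min(1, 1 − 0.87 + 0.97) = 1
~c: Łukasiewicz ¬ gives 1 − 0.32 = 0.68
((b -> a) -> ~c): min(1, 1 − 1 + 0.68) = 0.68
(b \/ b) = max(0.87, 0.87) = 0.87
(((b -> a) -> ~c) \/ (b \/ b)) = max(0.68, 0.87) = 0.87
(~((c \/ b) -> b) \/ (((b -> a) -> ~c) \/ (b \/ b))) = max(0, 0.87) = 0.87
((~(b -> ~c) -> b) -> (~((c \/ b) -> b) \/ (((b -> a) -> ~c) \/ (b \/ b)))): min(1, 1 − 1 + 0.87) = 0.87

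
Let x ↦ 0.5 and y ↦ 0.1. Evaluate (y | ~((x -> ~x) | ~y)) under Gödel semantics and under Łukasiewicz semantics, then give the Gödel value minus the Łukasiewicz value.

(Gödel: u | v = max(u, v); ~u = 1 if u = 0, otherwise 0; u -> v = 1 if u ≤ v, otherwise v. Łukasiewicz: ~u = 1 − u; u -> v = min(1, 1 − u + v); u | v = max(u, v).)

Gödel evaluation:
  ~x: Gödel ¬ of 0.5 = 0 (operand ≠ 0)
  (x -> ~x): 0.5 > 0, so result = 0
  ~y: Gödel ¬ of 0.1 = 0 (operand ≠ 0)
  ((x -> ~x) | ~y) = max(0, 0) = 0
  ~((x -> ~x) | ~y): Gödel ¬ of 0 = 1 (operand is 0)
  (y | ~((x -> ~x) | ~y)) = max(0.1, 1) = 1
  Gödel value = 1
Łukasiewicz evaluation:
  ~x: Łukasiewicz ¬ gives 1 − 0.5 = 0.5
  (x -> ~x): min(1, 1 − 0.5 + 0.5) = 1
  ~y: Łukasiewicz ¬ gives 1 − 0.1 = 0.9
  ((x -> ~x) | ~y) = max(1, 0.9) = 1
  ~((x -> ~x) | ~y): Łukasiewicz ¬ gives 1 − 1 = 0
  (y | ~((x -> ~x) | ~y)) = max(0.1, 0) = 0.1
  Łukasiewicz value = 0.1
Difference: 1 − 0.1 = 0.90

0.90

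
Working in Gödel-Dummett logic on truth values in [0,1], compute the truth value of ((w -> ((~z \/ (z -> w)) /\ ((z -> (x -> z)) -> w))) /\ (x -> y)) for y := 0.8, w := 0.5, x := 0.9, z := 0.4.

0.80

~z: Gödel ¬ of 0.4 = 0 (operand ≠ 0)
(z -> w): 0.4 ≤ 0.5, so result = 1
(~z \/ (z -> w)) = max(0, 1) = 1
(x -> z): 0.9 > 0.4, so result = 0.4
(z -> (x -> z)): 0.4 ≤ 0.4, so result = 1
((z -> (x -> z)) -> w): 1 > 0.5, so result = 0.5
((~z \/ (z -> w)) /\ ((z -> (x -> z)) -> w)) = min(1, 0.5) = 0.5
(w -> ((~z \/ (z -> w)) /\ ((z -> (x -> z)) -> w))): 0.5 ≤ 0.5, so result = 1
(x -> y): 0.9 > 0.8, so result = 0.8
((w -> ((~z \/ (z -> w)) /\ ((z -> (x -> z)) -> w))) /\ (x -> y)) = min(1, 0.8) = 0.8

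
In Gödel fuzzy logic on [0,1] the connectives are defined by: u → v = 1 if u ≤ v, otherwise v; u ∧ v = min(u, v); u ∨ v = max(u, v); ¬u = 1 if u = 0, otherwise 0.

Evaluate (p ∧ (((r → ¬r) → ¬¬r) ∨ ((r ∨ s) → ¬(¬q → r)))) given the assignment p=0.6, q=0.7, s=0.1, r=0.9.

0.60

¬r: Gödel ¬ of 0.9 = 0 (operand ≠ 0)
(r → ¬r): 0.9 > 0, so result = 0
¬r: Gödel ¬ of 0.9 = 0 (operand ≠ 0)
¬¬r: Gödel ¬ of 0 = 1 (operand is 0)
((r → ¬r) → ¬¬r): 0 ≤ 1, so result = 1
(r ∨ s) = max(0.9, 0.1) = 0.9
¬q: Gödel ¬ of 0.7 = 0 (operand ≠ 0)
(¬q → r): 0 ≤ 0.9, so result = 1
¬(¬q → r): Gödel ¬ of 1 = 0 (operand ≠ 0)
((r ∨ s) → ¬(¬q → r)): 0.9 > 0, so result = 0
(((r → ¬r) → ¬¬r) ∨ ((r ∨ s) → ¬(¬q → r))) = max(1, 0) = 1
(p ∧ (((r → ¬r) → ¬¬r) ∨ ((r ∨ s) → ¬(¬q → r)))) = min(0.6, 1) = 0.6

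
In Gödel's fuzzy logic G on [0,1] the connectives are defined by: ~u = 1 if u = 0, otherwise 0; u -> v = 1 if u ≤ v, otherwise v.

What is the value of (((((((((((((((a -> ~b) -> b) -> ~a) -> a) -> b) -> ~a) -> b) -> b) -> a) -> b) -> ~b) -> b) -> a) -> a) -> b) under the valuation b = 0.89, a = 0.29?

0.89

~b: Gödel ¬ of 0.89 = 0 (operand ≠ 0)
(a -> ~b): 0.29 > 0, so result = 0
((a -> ~b) -> b): 0 ≤ 0.89, so result = 1
~a: Gödel ¬ of 0.29 = 0 (operand ≠ 0)
(((a -> ~b) -> b) -> ~a): 1 > 0, so result = 0
((((a -> ~b) -> b) -> ~a) -> a): 0 ≤ 0.29, so result = 1
(((((a -> ~b) -> b) -> ~a) -> a) -> b): 1 > 0.89, so result = 0.89
~a: Gödel ¬ of 0.29 = 0 (operand ≠ 0)
((((((a -> ~b) -> b) -> ~a) -> a) -> b) -> ~a): 0.89 > 0, so result = 0
(((((((a -> ~b) -> b) -> ~a) -> a) -> b) -> ~a) -> b): 0 ≤ 0.89, so result = 1
((((((((a -> ~b) -> b) -> ~a) -> a) -> b) -> ~a) -> b) -> b): 1 > 0.89, so result = 0.89
(((((((((a -> ~b) -> b) -> ~a) -> a) -> b) -> ~a) -> b) -> b) -> a): 0.89 > 0.29, so result = 0.29
((((((((((a -> ~b) -> b) -> ~a) -> a) -> b) -> ~a) -> b) -> b) -> a) -> b): 0.29 ≤ 0.89, so result = 1
~b: Gödel ¬ of 0.89 = 0 (operand ≠ 0)
(((((((((((a -> ~b) -> b) -> ~a) -> a) -> b) -> ~a) -> b) -> b) -> a) -> b) -> ~b): 1 > 0, so result = 0
((((((((((((a -> ~b) -> b) -> ~a) -> a) -> b) -> ~a) -> b) -> b) -> a) -> b) -> ~b) -> b): 0 ≤ 0.89, so result = 1
(((((((((((((a -> ~b) -> b) -> ~a) -> a) -> b) -> ~a) -> b) -> b) -> a) -> b) -> ~b) -> b) -> a): 1 > 0.29, so result = 0.29
((((((((((((((a -> ~b) -> b) -> ~a) -> a) -> b) -> ~a) -> b) -> b) -> a) -> b) -> ~b) -> b) -> a) -> a): 0.29 ≤ 0.29, so result = 1
(((((((((((((((a -> ~b) -> b) -> ~a) -> a) -> b) -> ~a) -> b) -> b) -> a) -> b) -> ~b) -> b) -> a) -> a) -> b): 1 > 0.89, so result = 0.89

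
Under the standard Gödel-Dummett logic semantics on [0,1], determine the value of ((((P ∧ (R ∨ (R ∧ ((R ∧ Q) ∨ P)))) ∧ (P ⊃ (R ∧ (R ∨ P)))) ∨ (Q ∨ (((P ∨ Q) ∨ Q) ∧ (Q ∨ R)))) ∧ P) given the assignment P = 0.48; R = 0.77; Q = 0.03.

0.48

(R ∧ Q) = min(0.77, 0.03) = 0.03
((R ∧ Q) ∨ P) = max(0.03, 0.48) = 0.48
(R ∧ ((R ∧ Q) ∨ P)) = min(0.77, 0.48) = 0.48
(R ∨ (R ∧ ((R ∧ Q) ∨ P))) = max(0.77, 0.48) = 0.77
(P ∧ (R ∨ (R ∧ ((R ∧ Q) ∨ P)))) = min(0.48, 0.77) = 0.48
(R ∨ P) = max(0.77, 0.48) = 0.77
(R ∧ (R ∨ P)) = min(0.77, 0.77) = 0.77
(P ⊃ (R ∧ (R ∨ P))): 0.48 ≤ 0.77, so result = 1
((P ∧ (R ∨ (R ∧ ((R ∧ Q) ∨ P)))) ∧ (P ⊃ (R ∧ (R ∨ P)))) = min(0.48, 1) = 0.48
(P ∨ Q) = max(0.48, 0.03) = 0.48
((P ∨ Q) ∨ Q) = max(0.48, 0.03) = 0.48
(Q ∨ R) = max(0.03, 0.77) = 0.77
(((P ∨ Q) ∨ Q) ∧ (Q ∨ R)) = min(0.48, 0.77) = 0.48
(Q ∨ (((P ∨ Q) ∨ Q) ∧ (Q ∨ R))) = max(0.03, 0.48) = 0.48
(((P ∧ (R ∨ (R ∧ ((R ∧ Q) ∨ P)))) ∧ (P ⊃ (R ∧ (R ∨ P)))) ∨ (Q ∨ (((P ∨ Q) ∨ Q) ∧ (Q ∨ R)))) = max(0.48, 0.48) = 0.48
((((P ∧ (R ∨ (R ∧ ((R ∧ Q) ∨ P)))) ∧ (P ⊃ (R ∧ (R ∨ P)))) ∨ (Q ∨ (((P ∨ Q) ∨ Q) ∧ (Q ∨ R)))) ∧ P) = min(0.48, 0.48) = 0.48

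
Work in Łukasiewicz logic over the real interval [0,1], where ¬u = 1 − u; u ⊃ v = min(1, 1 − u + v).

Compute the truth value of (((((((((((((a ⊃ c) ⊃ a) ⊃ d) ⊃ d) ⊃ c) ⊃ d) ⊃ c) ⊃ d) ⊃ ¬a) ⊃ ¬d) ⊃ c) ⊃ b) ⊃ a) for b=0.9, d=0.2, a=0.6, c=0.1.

0.60

(a ⊃ c): min(1, 1 − 0.6 + 0.1) = 0.5
((a ⊃ c) ⊃ a): min(1, 1 − 0.5 + 0.6) = 1
(((a ⊃ c) ⊃ a) ⊃ d): min(1, 1 − 1 + 0.2) = 0.2
((((a ⊃ c) ⊃ a) ⊃ d) ⊃ d): min(1, 1 − 0.2 + 0.2) = 1
(((((a ⊃ c) ⊃ a) ⊃ d) ⊃ d) ⊃ c): min(1, 1 − 1 + 0.1) = 0.1
((((((a ⊃ c) ⊃ a) ⊃ d) ⊃ d) ⊃ c) ⊃ d): min(1, 1 − 0.1 + 0.2) = 1
(((((((a ⊃ c) ⊃ a) ⊃ d) ⊃ d) ⊃ c) ⊃ d) ⊃ c): min(1, 1 − 1 + 0.1) = 0.1
((((((((a ⊃ c) ⊃ a) ⊃ d) ⊃ d) ⊃ c) ⊃ d) ⊃ c) ⊃ d): min(1, 1 − 0.1 + 0.2) = 1
¬a: Łukasiewicz ¬ gives 1 − 0.6 = 0.4
(((((((((a ⊃ c) ⊃ a) ⊃ d) ⊃ d) ⊃ c) ⊃ d) ⊃ c) ⊃ d) ⊃ ¬a): min(1, 1 − 1 + 0.4) = 0.4
¬d: Łukasiewicz ¬ gives 1 − 0.2 = 0.8
((((((((((a ⊃ c) ⊃ a) ⊃ d) ⊃ d) ⊃ c) ⊃ d) ⊃ c) ⊃ d) ⊃ ¬a) ⊃ ¬d): min(1, 1 − 0.4 + 0.8) = 1
(((((((((((a ⊃ c) ⊃ a) ⊃ d) ⊃ d) ⊃ c) ⊃ d) ⊃ c) ⊃ d) ⊃ ¬a) ⊃ ¬d) ⊃ c): min(1, 1 − 1 + 0.1) = 0.1
((((((((((((a ⊃ c) ⊃ a) ⊃ d) ⊃ d) ⊃ c) ⊃ d) ⊃ c) ⊃ d) ⊃ ¬a) ⊃ ¬d) ⊃ c) ⊃ b): min(1, 1 − 0.1 + 0.9) = 1
(((((((((((((a ⊃ c) ⊃ a) ⊃ d) ⊃ d) ⊃ c) ⊃ d) ⊃ c) ⊃ d) ⊃ ¬a) ⊃ ¬d) ⊃ c) ⊃ b) ⊃ a): min(1, 1 − 1 + 0.6) = 0.6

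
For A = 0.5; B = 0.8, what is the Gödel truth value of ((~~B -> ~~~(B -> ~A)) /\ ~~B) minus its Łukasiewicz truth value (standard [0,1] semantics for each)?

0.50

Gödel evaluation:
  ~B: Gödel ¬ of 0.8 = 0 (operand ≠ 0)
  ~~B: Gödel ¬ of 0 = 1 (operand is 0)
  ~A: Gödel ¬ of 0.5 = 0 (operand ≠ 0)
  (B -> ~A): 0.8 > 0, so result = 0
  ~(B -> ~A): Gödel ¬ of 0 = 1 (operand is 0)
  ~~(B -> ~A): Gödel ¬ of 1 = 0 (operand ≠ 0)
  ~~~(B -> ~A): Gödel ¬ of 0 = 1 (operand is 0)
  (~~B -> ~~~(B -> ~A)): 1 ≤ 1, so result = 1
  ~B: Gödel ¬ of 0.8 = 0 (operand ≠ 0)
  ~~B: Gödel ¬ of 0 = 1 (operand is 0)
  ((~~B -> ~~~(B -> ~A)) /\ ~~B) = min(1, 1) = 1
  Gödel value = 1
Łukasiewicz evaluation:
  ~B: Łukasiewicz ¬ gives 1 − 0.8 = 0.2
  ~~B: Łukasiewicz ¬ gives 1 − 0.2 = 0.8
  ~A: Łukasiewicz ¬ gives 1 − 0.5 = 0.5
  (B -> ~A): min(1, 1 − 0.8 + 0.5) = 0.7
  ~(B -> ~A): Łukasiewicz ¬ gives 1 − 0.7 = 0.3
  ~~(B -> ~A): Łukasiewicz ¬ gives 1 − 0.3 = 0.7
  ~~~(B -> ~A): Łukasiewicz ¬ gives 1 − 0.7 = 0.3
  (~~B -> ~~~(B -> ~A)): min(1, 1 − 0.8 + 0.3) = 0.5
  ~B: Łukasiewicz ¬ gives 1 − 0.8 = 0.2
  ~~B: Łukasiewicz ¬ gives 1 − 0.2 = 0.8
  ((~~B -> ~~~(B -> ~A)) /\ ~~B) = min(0.5, 0.8) = 0.5
  Łukasiewicz value = 0.5
Difference: 1 − 0.5 = 0.50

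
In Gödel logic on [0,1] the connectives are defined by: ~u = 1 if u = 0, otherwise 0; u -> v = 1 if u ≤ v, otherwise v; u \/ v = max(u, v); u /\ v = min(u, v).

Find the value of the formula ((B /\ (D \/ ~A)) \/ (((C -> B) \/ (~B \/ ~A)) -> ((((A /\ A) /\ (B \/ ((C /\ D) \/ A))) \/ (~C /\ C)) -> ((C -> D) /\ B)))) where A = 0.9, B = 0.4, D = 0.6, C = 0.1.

0.40

~A: Gödel ¬ of 0.9 = 0 (operand ≠ 0)
(D \/ ~A) = max(0.6, 0) = 0.6
(B /\ (D \/ ~A)) = min(0.4, 0.6) = 0.4
(C -> B): 0.1 ≤ 0.4, so result = 1
~B: Gödel ¬ of 0.4 = 0 (operand ≠ 0)
~A: Gödel ¬ of 0.9 = 0 (operand ≠ 0)
(~B \/ ~A) = max(0, 0) = 0
((C -> B) \/ (~B \/ ~A)) = max(1, 0) = 1
(A /\ A) = min(0.9, 0.9) = 0.9
(C /\ D) = min(0.1, 0.6) = 0.1
((C /\ D) \/ A) = max(0.1, 0.9) = 0.9
(B \/ ((C /\ D) \/ A)) = max(0.4, 0.9) = 0.9
((A /\ A) /\ (B \/ ((C /\ D) \/ A))) = min(0.9, 0.9) = 0.9
~C: Gödel ¬ of 0.1 = 0 (operand ≠ 0)
(~C /\ C) = min(0, 0.1) = 0
(((A /\ A) /\ (B \/ ((C /\ D) \/ A))) \/ (~C /\ C)) = max(0.9, 0) = 0.9
(C -> D): 0.1 ≤ 0.6, so result = 1
((C -> D) /\ B) = min(1, 0.4) = 0.4
((((A /\ A) /\ (B \/ ((C /\ D) \/ A))) \/ (~C /\ C)) -> ((C -> D) /\ B)): 0.9 > 0.4, so result = 0.4
(((C -> B) \/ (~B \/ ~A)) -> ((((A /\ A) /\ (B \/ ((C /\ D) \/ A))) \/ (~C /\ C)) -> ((C -> D) /\ B))): 1 > 0.4, so result = 0.4
((B /\ (D \/ ~A)) \/ (((C -> B) \/ (~B \/ ~A)) -> ((((A /\ A) /\ (B \/ ((C /\ D) \/ A))) \/ (~C /\ C)) -> ((C -> D) /\ B)))) = max(0.4, 0.4) = 0.4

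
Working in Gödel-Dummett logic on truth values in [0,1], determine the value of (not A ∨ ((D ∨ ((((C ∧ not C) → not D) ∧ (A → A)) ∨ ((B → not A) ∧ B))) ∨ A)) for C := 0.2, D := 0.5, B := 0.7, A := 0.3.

not A: Gödel ¬ of 0.3 = 0 (operand ≠ 0)
not C: Gödel ¬ of 0.2 = 0 (operand ≠ 0)
(C ∧ not C) = min(0.2, 0) = 0
not D: Gödel ¬ of 0.5 = 0 (operand ≠ 0)
((C ∧ not C) → not D): 0 ≤ 0, so result = 1
(A → A): 0.3 ≤ 0.3, so result = 1
(((C ∧ not C) → not D) ∧ (A → A)) = min(1, 1) = 1
not A: Gödel ¬ of 0.3 = 0 (operand ≠ 0)
(B → not A): 0.7 > 0, so result = 0
((B → not A) ∧ B) = min(0, 0.7) = 0
((((C ∧ not C) → not D) ∧ (A → A)) ∨ ((B → not A) ∧ B)) = max(1, 0) = 1
(D ∨ ((((C ∧ not C) → not D) ∧ (A → A)) ∨ ((B → not A) ∧ B))) = max(0.5, 1) = 1
((D ∨ ((((C ∧ not C) → not D) ∧ (A → A)) ∨ ((B → not A) ∧ B))) ∨ A) = max(1, 0.3) = 1
(not A ∨ ((D ∨ ((((C ∧ not C) → not D) ∧ (A → A)) ∨ ((B → not A) ∧ B))) ∨ A)) = max(0, 1) = 1

1.00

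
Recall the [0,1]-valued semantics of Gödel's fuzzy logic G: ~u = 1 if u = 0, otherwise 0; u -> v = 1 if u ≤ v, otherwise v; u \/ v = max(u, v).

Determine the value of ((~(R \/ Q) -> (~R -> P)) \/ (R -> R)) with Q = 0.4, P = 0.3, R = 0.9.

(R \/ Q) = max(0.9, 0.4) = 0.9
~(R \/ Q): Gödel ¬ of 0.9 = 0 (operand ≠ 0)
~R: Gödel ¬ of 0.9 = 0 (operand ≠ 0)
(~R -> P): 0 ≤ 0.3, so result = 1
(~(R \/ Q) -> (~R -> P)): 0 ≤ 1, so result = 1
(R -> R): 0.9 ≤ 0.9, so result = 1
((~(R \/ Q) -> (~R -> P)) \/ (R -> R)) = max(1, 1) = 1

1.00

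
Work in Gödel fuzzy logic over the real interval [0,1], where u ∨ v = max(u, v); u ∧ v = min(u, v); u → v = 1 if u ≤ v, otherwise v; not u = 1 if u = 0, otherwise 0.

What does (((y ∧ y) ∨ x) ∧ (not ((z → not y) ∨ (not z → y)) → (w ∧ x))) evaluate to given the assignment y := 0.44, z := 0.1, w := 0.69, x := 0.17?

(y ∧ y) = min(0.44, 0.44) = 0.44
((y ∧ y) ∨ x) = max(0.44, 0.17) = 0.44
not y: Gödel ¬ of 0.44 = 0 (operand ≠ 0)
(z → not y): 0.1 > 0, so result = 0
not z: Gödel ¬ of 0.1 = 0 (operand ≠ 0)
(not z → y): 0 ≤ 0.44, so result = 1
((z → not y) ∨ (not z → y)) = max(0, 1) = 1
not ((z → not y) ∨ (not z → y)): Gödel ¬ of 1 = 0 (operand ≠ 0)
(w ∧ x) = min(0.69, 0.17) = 0.17
(not ((z → not y) ∨ (not z → y)) → (w ∧ x)): 0 ≤ 0.17, so result = 1
(((y ∧ y) ∨ x) ∧ (not ((z → not y) ∨ (not z → y)) → (w ∧ x))) = min(0.44, 1) = 0.44

0.44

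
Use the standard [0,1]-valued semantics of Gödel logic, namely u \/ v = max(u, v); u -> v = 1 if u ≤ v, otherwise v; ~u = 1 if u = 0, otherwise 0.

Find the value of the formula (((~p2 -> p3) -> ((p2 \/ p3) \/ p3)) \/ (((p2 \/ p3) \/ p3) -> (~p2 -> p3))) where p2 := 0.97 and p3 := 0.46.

1.00

~p2: Gödel ¬ of 0.97 = 0 (operand ≠ 0)
(~p2 -> p3): 0 ≤ 0.46, so result = 1
(p2 \/ p3) = max(0.97, 0.46) = 0.97
((p2 \/ p3) \/ p3) = max(0.97, 0.46) = 0.97
((~p2 -> p3) -> ((p2 \/ p3) \/ p3)): 1 > 0.97, so result = 0.97
(p2 \/ p3) = max(0.97, 0.46) = 0.97
((p2 \/ p3) \/ p3) = max(0.97, 0.46) = 0.97
~p2: Gödel ¬ of 0.97 = 0 (operand ≠ 0)
(~p2 -> p3): 0 ≤ 0.46, so result = 1
(((p2 \/ p3) \/ p3) -> (~p2 -> p3)): 0.97 ≤ 1, so result = 1
(((~p2 -> p3) -> ((p2 \/ p3) \/ p3)) \/ (((p2 \/ p3) \/ p3) -> (~p2 -> p3))) = max(0.97, 1) = 1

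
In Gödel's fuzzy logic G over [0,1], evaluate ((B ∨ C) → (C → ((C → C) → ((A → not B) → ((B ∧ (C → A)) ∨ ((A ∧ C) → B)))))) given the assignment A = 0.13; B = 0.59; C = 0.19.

(B ∨ C) = max(0.59, 0.19) = 0.59
(C → C): 0.19 ≤ 0.19, so result = 1
not B: Gödel ¬ of 0.59 = 0 (operand ≠ 0)
(A → not B): 0.13 > 0, so result = 0
(C → A): 0.19 > 0.13, so result = 0.13
(B ∧ (C → A)) = min(0.59, 0.13) = 0.13
(A ∧ C) = min(0.13, 0.19) = 0.13
((A ∧ C) → B): 0.13 ≤ 0.59, so result = 1
((B ∧ (C → A)) ∨ ((A ∧ C) → B)) = max(0.13, 1) = 1
((A → not B) → ((B ∧ (C → A)) ∨ ((A ∧ C) → B))): 0 ≤ 1, so result = 1
((C → C) → ((A → not B) → ((B ∧ (C → A)) ∨ ((A ∧ C) → B)))): 1 ≤ 1, so result = 1
(C → ((C → C) → ((A → not B) → ((B ∧ (C → A)) ∨ ((A ∧ C) → B))))): 0.19 ≤ 1, so result = 1
((B ∨ C) → (C → ((C → C) → ((A → not B) → ((B ∧ (C → A)) ∨ ((A ∧ C) → B)))))): 0.59 ≤ 1, so result = 1

1.00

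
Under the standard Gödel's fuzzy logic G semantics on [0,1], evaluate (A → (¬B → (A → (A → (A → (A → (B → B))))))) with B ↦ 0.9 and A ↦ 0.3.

¬B: Gödel ¬ of 0.9 = 0 (operand ≠ 0)
(B → B): 0.9 ≤ 0.9, so result = 1
(A → (B → B)): 0.3 ≤ 1, so result = 1
(A → (A → (B → B))): 0.3 ≤ 1, so result = 1
(A → (A → (A → (B → B)))): 0.3 ≤ 1, so result = 1
(A → (A → (A → (A → (B → B))))): 0.3 ≤ 1, so result = 1
(¬B → (A → (A → (A → (A → (B → B)))))): 0 ≤ 1, so result = 1
(A → (¬B → (A → (A → (A → (A → (B → B))))))): 0.3 ≤ 1, so result = 1

1.00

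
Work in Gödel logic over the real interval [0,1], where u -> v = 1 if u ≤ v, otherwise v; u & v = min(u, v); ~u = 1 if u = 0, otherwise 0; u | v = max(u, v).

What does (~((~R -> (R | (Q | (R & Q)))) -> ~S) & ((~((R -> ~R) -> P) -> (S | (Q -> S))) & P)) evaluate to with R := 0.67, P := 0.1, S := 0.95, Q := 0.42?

~R: Gödel ¬ of 0.67 = 0 (operand ≠ 0)
(R & Q) = min(0.67, 0.42) = 0.42
(Q | (R & Q)) = max(0.42, 0.42) = 0.42
(R | (Q | (R & Q))) = max(0.67, 0.42) = 0.67
(~R -> (R | (Q | (R & Q)))): 0 ≤ 0.67, so result = 1
~S: Gödel ¬ of 0.95 = 0 (operand ≠ 0)
((~R -> (R | (Q | (R & Q)))) -> ~S): 1 > 0, so result = 0
~((~R -> (R | (Q | (R & Q)))) -> ~S): Gödel ¬ of 0 = 1 (operand is 0)
~R: Gödel ¬ of 0.67 = 0 (operand ≠ 0)
(R -> ~R): 0.67 > 0, so result = 0
((R -> ~R) -> P): 0 ≤ 0.1, so result = 1
~((R -> ~R) -> P): Gödel ¬ of 1 = 0 (operand ≠ 0)
(Q -> S): 0.42 ≤ 0.95, so result = 1
(S | (Q -> S)) = max(0.95, 1) = 1
(~((R -> ~R) -> P) -> (S | (Q -> S))): 0 ≤ 1, so result = 1
((~((R -> ~R) -> P) -> (S | (Q -> S))) & P) = min(1, 0.1) = 0.1
(~((~R -> (R | (Q | (R & Q)))) -> ~S) & ((~((R -> ~R) -> P) -> (S | (Q -> S))) & P)) = min(1, 0.1) = 0.1

0.10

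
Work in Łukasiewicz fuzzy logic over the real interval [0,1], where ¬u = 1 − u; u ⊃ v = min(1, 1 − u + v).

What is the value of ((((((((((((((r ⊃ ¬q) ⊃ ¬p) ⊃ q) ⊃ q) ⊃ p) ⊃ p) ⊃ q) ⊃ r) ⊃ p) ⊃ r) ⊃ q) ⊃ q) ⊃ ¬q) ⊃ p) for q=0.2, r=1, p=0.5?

0.70

¬q: Łukasiewicz ¬ gives 1 − 0.2 = 0.8
(r ⊃ ¬q): min(1, 1 − 1 + 0.8) = 0.8
¬p: Łukasiewicz ¬ gives 1 − 0.5 = 0.5
((r ⊃ ¬q) ⊃ ¬p): min(1, 1 − 0.8 + 0.5) = 0.7
(((r ⊃ ¬q) ⊃ ¬p) ⊃ q): min(1, 1 − 0.7 + 0.2) = 0.5
((((r ⊃ ¬q) ⊃ ¬p) ⊃ q) ⊃ q): min(1, 1 − 0.5 + 0.2) = 0.7
(((((r ⊃ ¬q) ⊃ ¬p) ⊃ q) ⊃ q) ⊃ p): min(1, 1 − 0.7 + 0.5) = 0.8
((((((r ⊃ ¬q) ⊃ ¬p) ⊃ q) ⊃ q) ⊃ p) ⊃ p): min(1, 1 − 0.8 + 0.5) = 0.7
(((((((r ⊃ ¬q) ⊃ ¬p) ⊃ q) ⊃ q) ⊃ p) ⊃ p) ⊃ q): min(1, 1 − 0.7 + 0.2) = 0.5
((((((((r ⊃ ¬q) ⊃ ¬p) ⊃ q) ⊃ q) ⊃ p) ⊃ p) ⊃ q) ⊃ r): min(1, 1 − 0.5 + 1) = 1
(((((((((r ⊃ ¬q) ⊃ ¬p) ⊃ q) ⊃ q) ⊃ p) ⊃ p) ⊃ q) ⊃ r) ⊃ p): min(1, 1 − 1 + 0.5) = 0.5
((((((((((r ⊃ ¬q) ⊃ ¬p) ⊃ q) ⊃ q) ⊃ p) ⊃ p) ⊃ q) ⊃ r) ⊃ p) ⊃ r): min(1, 1 − 0.5 + 1) = 1
(((((((((((r ⊃ ¬q) ⊃ ¬p) ⊃ q) ⊃ q) ⊃ p) ⊃ p) ⊃ q) ⊃ r) ⊃ p) ⊃ r) ⊃ q): min(1, 1 − 1 + 0.2) = 0.2
((((((((((((r ⊃ ¬q) ⊃ ¬p) ⊃ q) ⊃ q) ⊃ p) ⊃ p) ⊃ q) ⊃ r) ⊃ p) ⊃ r) ⊃ q) ⊃ q): min(1, 1 − 0.2 + 0.2) = 1
¬q: Łukasiewicz ¬ gives 1 − 0.2 = 0.8
(((((((((((((r ⊃ ¬q) ⊃ ¬p) ⊃ q) ⊃ q) ⊃ p) ⊃ p) ⊃ q) ⊃ r) ⊃ p) ⊃ r) ⊃ q) ⊃ q) ⊃ ¬q): min(1, 1 − 1 + 0.8) = 0.8
((((((((((((((r ⊃ ¬q) ⊃ ¬p) ⊃ q) ⊃ q) ⊃ p) ⊃ p) ⊃ q) ⊃ r) ⊃ p) ⊃ r) ⊃ q) ⊃ q) ⊃ ¬q) ⊃ p): min(1, 1 − 0.8 + 0.5) = 0.7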